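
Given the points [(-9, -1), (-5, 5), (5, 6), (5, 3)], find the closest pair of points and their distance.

Computing all pairwise distances among 4 points:

d((-9, -1), (-5, 5)) = 7.2111
d((-9, -1), (5, 6)) = 15.6525
d((-9, -1), (5, 3)) = 14.5602
d((-5, 5), (5, 6)) = 10.0499
d((-5, 5), (5, 3)) = 10.198
d((5, 6), (5, 3)) = 3.0 <-- minimum

Closest pair: (5, 6) and (5, 3) with distance 3.0

The closest pair is (5, 6) and (5, 3) with Euclidean distance 3.0. For 4 points, brute-force pairwise comparison is shown above. For large n, the divide-and-conquer algorithm (sort by x, recurse on halves, check the dividing strip) achieves O(n log n).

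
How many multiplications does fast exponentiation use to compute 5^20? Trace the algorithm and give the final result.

Computing 5^20 by squaring (build up from 5^1; each line after the first costs one multiplication):

5^1 = 5
5^2 = (5^1)^2 = 5^2 = 25
5^4 = (5^2)^2 = 25^2 = 625
5^5 = 5 * 5^4 = 5 * 625 = 3125
5^10 = (5^5)^2 = 3125^2 = 9765625
5^20 = (5^10)^2 = 9765625^2 = 95367431640625

Result: 95367431640625
Multiplications needed: 5 (5 lines after 5^1)

5^20 = 95367431640625. Using exponentiation by squaring, this requires 5 multiplications. The key idea: if the exponent is even, square the half-power; if odd, multiply by the base once.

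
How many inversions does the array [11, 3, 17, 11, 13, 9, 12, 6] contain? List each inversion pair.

Finding inversions in [11, 3, 17, 11, 13, 9, 12, 6]:

(0, 1): arr[0]=11 > arr[1]=3
(0, 5): arr[0]=11 > arr[5]=9
(0, 7): arr[0]=11 > arr[7]=6
(2, 3): arr[2]=17 > arr[3]=11
(2, 4): arr[2]=17 > arr[4]=13
(2, 5): arr[2]=17 > arr[5]=9
(2, 6): arr[2]=17 > arr[6]=12
(2, 7): arr[2]=17 > arr[7]=6
(3, 5): arr[3]=11 > arr[5]=9
(3, 7): arr[3]=11 > arr[7]=6
(4, 5): arr[4]=13 > arr[5]=9
(4, 6): arr[4]=13 > arr[6]=12
(4, 7): arr[4]=13 > arr[7]=6
(5, 7): arr[5]=9 > arr[7]=6
(6, 7): arr[6]=12 > arr[7]=6

Total inversions: 15

The array has 15 inversion(s): (0,1), (0,5), (0,7), (2,3), (2,4), (2,5), (2,6), (2,7), (3,5), (3,7), (4,5), (4,6), (4,7), (5,7), (6,7). Each pair (i,j) satisfies i < j and arr[i] > arr[j].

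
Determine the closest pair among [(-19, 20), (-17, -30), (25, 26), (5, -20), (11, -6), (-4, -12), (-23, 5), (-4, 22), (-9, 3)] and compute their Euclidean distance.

Computing all pairwise distances among 9 points:

d((-19, 20), (-17, -30)) = 50.04
d((-19, 20), (25, 26)) = 44.4072
d((-19, 20), (5, -20)) = 46.6476
d((-19, 20), (11, -6)) = 39.6989
d((-19, 20), (-4, -12)) = 35.3412
d((-19, 20), (-23, 5)) = 15.5242
d((-19, 20), (-4, 22)) = 15.1327
d((-19, 20), (-9, 3)) = 19.7231
d((-17, -30), (25, 26)) = 70.0
d((-17, -30), (5, -20)) = 24.1661
d((-17, -30), (11, -6)) = 36.8782
d((-17, -30), (-4, -12)) = 22.2036
d((-17, -30), (-23, 5)) = 35.5106
d((-17, -30), (-4, 22)) = 53.6004
d((-17, -30), (-9, 3)) = 33.9559
d((25, 26), (5, -20)) = 50.1597
d((25, 26), (11, -6)) = 34.9285
d((25, 26), (-4, -12)) = 47.8017
d((25, 26), (-23, 5)) = 52.3927
d((25, 26), (-4, 22)) = 29.2746
d((25, 26), (-9, 3)) = 41.0488
d((5, -20), (11, -6)) = 15.2315
d((5, -20), (-4, -12)) = 12.0416 <-- minimum
d((5, -20), (-23, 5)) = 37.5366
d((5, -20), (-4, 22)) = 42.9535
d((5, -20), (-9, 3)) = 26.9258
d((11, -6), (-4, -12)) = 16.1555
d((11, -6), (-23, 5)) = 35.7351
d((11, -6), (-4, 22)) = 31.7648
d((11, -6), (-9, 3)) = 21.9317
d((-4, -12), (-23, 5)) = 25.4951
d((-4, -12), (-4, 22)) = 34.0
d((-4, -12), (-9, 3)) = 15.8114
d((-23, 5), (-4, 22)) = 25.4951
d((-23, 5), (-9, 3)) = 14.1421
d((-4, 22), (-9, 3)) = 19.6469

Closest pair: (5, -20) and (-4, -12) with distance 12.0416

The closest pair is (5, -20) and (-4, -12) with Euclidean distance 12.0416. For 9 points, brute-force pairwise comparison is shown above. For large n, the divide-and-conquer algorithm (sort by x, recurse on halves, check the dividing strip) achieves O(n log n).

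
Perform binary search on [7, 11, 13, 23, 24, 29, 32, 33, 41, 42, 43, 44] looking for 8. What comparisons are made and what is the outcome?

Binary search for 8 in [7, 11, 13, 23, 24, 29, 32, 33, 41, 42, 43, 44]:

lo=0, hi=11, mid=5, arr[mid]=29 -> 29 > 8, search left half
lo=0, hi=4, mid=2, arr[mid]=13 -> 13 > 8, search left half
lo=0, hi=1, mid=0, arr[mid]=7 -> 7 < 8, search right half
lo=1, hi=1, mid=1, arr[mid]=11 -> 11 > 8, search left half
lo=1 > hi=0, target 8 not found

Binary search determines that 8 is not in the array after 4 comparisons. The search space was exhausted without finding the target.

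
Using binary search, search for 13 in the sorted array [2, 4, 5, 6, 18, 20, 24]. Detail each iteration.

Binary search for 13 in [2, 4, 5, 6, 18, 20, 24]:

lo=0, hi=6, mid=3, arr[mid]=6 -> 6 < 13, search right half
lo=4, hi=6, mid=5, arr[mid]=20 -> 20 > 13, search left half
lo=4, hi=4, mid=4, arr[mid]=18 -> 18 > 13, search left half
lo=4 > hi=3, target 13 not found

Binary search determines that 13 is not in the array after 3 comparisons. The search space was exhausted without finding the target.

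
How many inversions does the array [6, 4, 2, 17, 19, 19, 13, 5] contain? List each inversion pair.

Finding inversions in [6, 4, 2, 17, 19, 19, 13, 5]:

(0, 1): arr[0]=6 > arr[1]=4
(0, 2): arr[0]=6 > arr[2]=2
(0, 7): arr[0]=6 > arr[7]=5
(1, 2): arr[1]=4 > arr[2]=2
(3, 6): arr[3]=17 > arr[6]=13
(3, 7): arr[3]=17 > arr[7]=5
(4, 6): arr[4]=19 > arr[6]=13
(4, 7): arr[4]=19 > arr[7]=5
(5, 6): arr[5]=19 > arr[6]=13
(5, 7): arr[5]=19 > arr[7]=5
(6, 7): arr[6]=13 > arr[7]=5

Total inversions: 11

The array has 11 inversion(s): (0,1), (0,2), (0,7), (1,2), (3,6), (3,7), (4,6), (4,7), (5,6), (5,7), (6,7). Each pair (i,j) satisfies i < j and arr[i] > arr[j].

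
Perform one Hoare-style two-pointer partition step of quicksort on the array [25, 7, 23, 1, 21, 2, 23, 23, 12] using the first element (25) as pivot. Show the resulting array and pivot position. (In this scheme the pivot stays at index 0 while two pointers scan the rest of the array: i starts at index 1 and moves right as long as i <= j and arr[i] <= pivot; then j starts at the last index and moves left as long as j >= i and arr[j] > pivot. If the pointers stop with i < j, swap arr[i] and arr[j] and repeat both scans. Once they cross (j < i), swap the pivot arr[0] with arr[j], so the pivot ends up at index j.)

Hoare-style two-pointer partition with pivot = 25:

Initial array: [25, 7, 23, 1, 21, 2, 23, 23, 12]

Pointers start at i = 1, j = 8.
i ends at 9, j ends at 8: the pointers have crossed (j < i), so scanning stops.

Swap pivot arr[0] with arr[8] to place pivot at position 8: [12, 7, 23, 1, 21, 2, 23, 23, 25]
Pivot position: 8

After partitioning with pivot 25, the array becomes [12, 7, 23, 1, 21, 2, 23, 23, 25]. The pivot is placed at index 8. All elements to the left of the pivot are <= 25, and all elements to the right are > 25.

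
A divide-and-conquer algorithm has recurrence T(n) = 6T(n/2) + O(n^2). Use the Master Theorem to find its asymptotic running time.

Master Theorem for T(n) = 6T(n/2) + O(n^2):

a = 6, b = 2, c = 2
log_b(a) = log_2(6) = 2.5850

Case 1: c = 2 < log_2(6) = 2.5850
T(n) = O(n^(log_2 6))

For T(n) = 6T(n/2) + O(n^2): log_2(6) = 2.5850. This is Case 1 of the Master Theorem (c < log_b(a), work dominated by leaves), giving O(n^(log_2 6)).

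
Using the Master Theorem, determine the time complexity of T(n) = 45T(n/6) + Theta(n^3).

Master Theorem for T(n) = 45T(n/6) + O(n^3):

a = 45, b = 6, c = 3
log_b(a) = log_6(45) = 2.1245

Case 3: c = 3 > log_6(45) = 2.1245
T(n) = O(n^3) = O(n^3)

For T(n) = 45T(n/6) + O(n^3): log_6(45) = 2.1245. This is Case 3 of the Master Theorem (c > log_b(a), work dominated by root), giving O(n^3).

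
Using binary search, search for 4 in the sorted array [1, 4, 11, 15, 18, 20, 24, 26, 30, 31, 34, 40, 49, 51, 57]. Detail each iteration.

Binary search for 4 in [1, 4, 11, 15, 18, 20, 24, 26, 30, 31, 34, 40, 49, 51, 57]:

lo=0, hi=14, mid=7, arr[mid]=26 -> 26 > 4, search left half
lo=0, hi=6, mid=3, arr[mid]=15 -> 15 > 4, search left half
lo=0, hi=2, mid=1, arr[mid]=4 -> Found target at index 1!

Binary search finds 4 at index 1 after 3 comparisons. The search repeatedly halves the search space by comparing with the middle element.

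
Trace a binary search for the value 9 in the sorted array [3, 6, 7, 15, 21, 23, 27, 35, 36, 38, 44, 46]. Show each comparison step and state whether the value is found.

Binary search for 9 in [3, 6, 7, 15, 21, 23, 27, 35, 36, 38, 44, 46]:

lo=0, hi=11, mid=5, arr[mid]=23 -> 23 > 9, search left half
lo=0, hi=4, mid=2, arr[mid]=7 -> 7 < 9, search right half
lo=3, hi=4, mid=3, arr[mid]=15 -> 15 > 9, search left half
lo=3 > hi=2, target 9 not found

Binary search determines that 9 is not in the array after 3 comparisons. The search space was exhausted without finding the target.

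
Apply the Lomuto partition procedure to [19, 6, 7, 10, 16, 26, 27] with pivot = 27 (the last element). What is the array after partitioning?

Lomuto partition with pivot = 27:

Initial array: [19, 6, 7, 10, 16, 26, 27]

arr[0]=19 <= 27: swap with position 0, array becomes [19, 6, 7, 10, 16, 26, 27]
arr[1]=6 <= 27: swap with position 1, array becomes [19, 6, 7, 10, 16, 26, 27]
arr[2]=7 <= 27: swap with position 2, array becomes [19, 6, 7, 10, 16, 26, 27]
arr[3]=10 <= 27: swap with position 3, array becomes [19, 6, 7, 10, 16, 26, 27]
arr[4]=16 <= 27: swap with position 4, array becomes [19, 6, 7, 10, 16, 26, 27]
arr[5]=26 <= 27: swap with position 5, array becomes [19, 6, 7, 10, 16, 26, 27]

Place pivot at position 6: [19, 6, 7, 10, 16, 26, 27]
Pivot position: 6

After partitioning with pivot 27, the array becomes [19, 6, 7, 10, 16, 26, 27]. The pivot is placed at index 6. All elements to the left of the pivot are <= 27, and all elements to the right are > 27.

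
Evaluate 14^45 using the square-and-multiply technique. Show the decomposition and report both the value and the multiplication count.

Computing 14^45 by squaring (build up from 14^1; each line after the first costs one multiplication):

14^1 = 14
14^2 = (14^1)^2 = 14^2 = 196
14^4 = (14^2)^2 = 196^2 = 38416
14^5 = 14 * 14^4 = 14 * 38416 = 537824
14^10 = (14^5)^2 = 537824^2 = 289254654976
14^11 = 14 * 14^10 = 14 * 289254654976 = 4049565169664
14^22 = (14^11)^2 = 4049565169664^2 = 16398978063355821105872896
14^44 = (14^22)^2 = 16398978063355821105872896^2 = 268926481522425436988250652599945506664302107426816
14^45 = 14 * 14^44 = 14 * 268926481522425436988250652599945506664302107426816 = 3764970741313956117835509136399237093300229503975424

Result: 3764970741313956117835509136399237093300229503975424
Multiplications needed: 8 (8 lines after 14^1)

14^45 = 3764970741313956117835509136399237093300229503975424. Using exponentiation by squaring, this requires 8 multiplications. The key idea: if the exponent is even, square the half-power; if odd, multiply by the base once.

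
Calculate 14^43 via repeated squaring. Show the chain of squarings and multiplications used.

Computing 14^43 by squaring (build up from 14^1; each line after the first costs one multiplication):

14^1 = 14
14^2 = (14^1)^2 = 14^2 = 196
14^4 = (14^2)^2 = 196^2 = 38416
14^5 = 14 * 14^4 = 14 * 38416 = 537824
14^10 = (14^5)^2 = 537824^2 = 289254654976
14^20 = (14^10)^2 = 289254654976^2 = 83668255425284801560576
14^21 = 14 * 14^20 = 14 * 83668255425284801560576 = 1171355575953987221848064
14^42 = (14^21)^2 = 1171355575953987221848064^2 = 1372073885318497127491074758162987278899500548096
14^43 = 14 * 14^42 = 14 * 1372073885318497127491074758162987278899500548096 = 19209034394458959784875046614281821904593007673344

Result: 19209034394458959784875046614281821904593007673344
Multiplications needed: 8 (8 lines after 14^1)

14^43 = 19209034394458959784875046614281821904593007673344. Using exponentiation by squaring, this requires 8 multiplications. The key idea: if the exponent is even, square the half-power; if odd, multiply by the base once.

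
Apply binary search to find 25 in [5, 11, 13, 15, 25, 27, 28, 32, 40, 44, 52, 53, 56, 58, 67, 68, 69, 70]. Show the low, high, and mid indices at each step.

Binary search for 25 in [5, 11, 13, 15, 25, 27, 28, 32, 40, 44, 52, 53, 56, 58, 67, 68, 69, 70]:

lo=0, hi=17, mid=8, arr[mid]=40 -> 40 > 25, search left half
lo=0, hi=7, mid=3, arr[mid]=15 -> 15 < 25, search right half
lo=4, hi=7, mid=5, arr[mid]=27 -> 27 > 25, search left half
lo=4, hi=4, mid=4, arr[mid]=25 -> Found target at index 4!

Binary search finds 25 at index 4 after 4 comparisons. The search repeatedly halves the search space by comparing with the middle element.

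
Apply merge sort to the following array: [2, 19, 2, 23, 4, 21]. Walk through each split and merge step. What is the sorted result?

Merge sort trace:

Split: [2, 19, 2, 23, 4, 21] -> [2, 19, 2] and [23, 4, 21]
  Split: [2, 19, 2] -> [2] and [19, 2]
    Split: [19, 2] -> [19] and [2]
    Merge: [19] + [2] -> [2, 19]
  Merge: [2] + [2, 19] -> [2, 2, 19]
  Split: [23, 4, 21] -> [23] and [4, 21]
    Split: [4, 21] -> [4] and [21]
    Merge: [4] + [21] -> [4, 21]
  Merge: [23] + [4, 21] -> [4, 21, 23]
Merge: [2, 2, 19] + [4, 21, 23] -> [2, 2, 4, 19, 21, 23]

Final sorted array: [2, 2, 4, 19, 21, 23]

The merge sort proceeds by recursively splitting the array and merging sorted halves.
After all merges, the sorted array is [2, 2, 4, 19, 21, 23].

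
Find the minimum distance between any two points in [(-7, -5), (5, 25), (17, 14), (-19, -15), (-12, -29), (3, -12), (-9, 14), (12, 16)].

Computing all pairwise distances among 8 points:

d((-7, -5), (5, 25)) = 32.311
d((-7, -5), (17, 14)) = 30.6105
d((-7, -5), (-19, -15)) = 15.6205
d((-7, -5), (-12, -29)) = 24.5153
d((-7, -5), (3, -12)) = 12.2066
d((-7, -5), (-9, 14)) = 19.105
d((-7, -5), (12, 16)) = 28.3196
d((5, 25), (17, 14)) = 16.2788
d((5, 25), (-19, -15)) = 46.6476
d((5, 25), (-12, -29)) = 56.6127
d((5, 25), (3, -12)) = 37.054
d((5, 25), (-9, 14)) = 17.8045
d((5, 25), (12, 16)) = 11.4018
d((17, 14), (-19, -15)) = 46.2277
d((17, 14), (-12, -29)) = 51.8652
d((17, 14), (3, -12)) = 29.5296
d((17, 14), (-9, 14)) = 26.0
d((17, 14), (12, 16)) = 5.3852 <-- minimum
d((-19, -15), (-12, -29)) = 15.6525
d((-19, -15), (3, -12)) = 22.2036
d((-19, -15), (-9, 14)) = 30.6757
d((-19, -15), (12, 16)) = 43.8406
d((-12, -29), (3, -12)) = 22.6716
d((-12, -29), (-9, 14)) = 43.1045
d((-12, -29), (12, 16)) = 51.0
d((3, -12), (-9, 14)) = 28.6356
d((3, -12), (12, 16)) = 29.4109
d((-9, 14), (12, 16)) = 21.095

Closest pair: (17, 14) and (12, 16) with distance 5.3852

The closest pair is (17, 14) and (12, 16) with Euclidean distance 5.3852. For 8 points, brute-force pairwise comparison is shown above. For large n, the divide-and-conquer algorithm (sort by x, recurse on halves, check the dividing strip) achieves O(n log n).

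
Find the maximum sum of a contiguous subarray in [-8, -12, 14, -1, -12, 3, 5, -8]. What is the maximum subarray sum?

Using Kadane's algorithm on [-8, -12, 14, -1, -12, 3, 5, -8]:

Scanning through the array:
Position 1 (value -12): max_ending_here = -12, max_so_far = -8
Position 2 (value 14): max_ending_here = 14, max_so_far = 14
Position 3 (value -1): max_ending_here = 13, max_so_far = 14
Position 4 (value -12): max_ending_here = 1, max_so_far = 14
Position 5 (value 3): max_ending_here = 4, max_so_far = 14
Position 6 (value 5): max_ending_here = 9, max_so_far = 14
Position 7 (value -8): max_ending_here = 1, max_so_far = 14

Maximum subarray: [14]
Maximum sum: 14

The maximum subarray is [14] with sum 14. This subarray runs from index 2 to index 2.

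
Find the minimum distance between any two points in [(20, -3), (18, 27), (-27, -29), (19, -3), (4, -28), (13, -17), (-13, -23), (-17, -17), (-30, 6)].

Computing all pairwise distances among 9 points:

d((20, -3), (18, 27)) = 30.0666
d((20, -3), (-27, -29)) = 53.7122
d((20, -3), (19, -3)) = 1.0 <-- minimum
d((20, -3), (4, -28)) = 29.6816
d((20, -3), (13, -17)) = 15.6525
d((20, -3), (-13, -23)) = 38.5876
d((20, -3), (-17, -17)) = 39.5601
d((20, -3), (-30, 6)) = 50.8035
d((18, 27), (-27, -29)) = 71.8401
d((18, 27), (19, -3)) = 30.0167
d((18, 27), (4, -28)) = 56.7539
d((18, 27), (13, -17)) = 44.2832
d((18, 27), (-13, -23)) = 58.8303
d((18, 27), (-17, -17)) = 56.2228
d((18, 27), (-30, 6)) = 52.3927
d((-27, -29), (19, -3)) = 52.8394
d((-27, -29), (4, -28)) = 31.0161
d((-27, -29), (13, -17)) = 41.7612
d((-27, -29), (-13, -23)) = 15.2315
d((-27, -29), (-17, -17)) = 15.6205
d((-27, -29), (-30, 6)) = 35.1283
d((19, -3), (4, -28)) = 29.1548
d((19, -3), (13, -17)) = 15.2315
d((19, -3), (-13, -23)) = 37.7359
d((19, -3), (-17, -17)) = 38.6264
d((19, -3), (-30, 6)) = 49.8197
d((4, -28), (13, -17)) = 14.2127
d((4, -28), (-13, -23)) = 17.72
d((4, -28), (-17, -17)) = 23.7065
d((4, -28), (-30, 6)) = 48.0833
d((13, -17), (-13, -23)) = 26.6833
d((13, -17), (-17, -17)) = 30.0
d((13, -17), (-30, 6)) = 48.7647
d((-13, -23), (-17, -17)) = 7.2111
d((-13, -23), (-30, 6)) = 33.6155
d((-17, -17), (-30, 6)) = 26.4197

Closest pair: (20, -3) and (19, -3) with distance 1.0

The closest pair is (20, -3) and (19, -3) with Euclidean distance 1.0. For 9 points, brute-force pairwise comparison is shown above. For large n, the divide-and-conquer algorithm (sort by x, recurse on halves, check the dividing strip) achieves O(n log n).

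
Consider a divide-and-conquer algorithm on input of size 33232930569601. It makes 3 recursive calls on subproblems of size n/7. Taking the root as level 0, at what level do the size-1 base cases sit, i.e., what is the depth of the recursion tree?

For divide and conquer with division factor 7:

Problem sizes at each level:
Level 0: 33232930569601
Level 1: 4747561509943
Level 2: 678223072849
Level 3: 96889010407
Level 4: 13841287201
Level 5: 1977326743
Level 6: 282475249
Level 7: 40353607
Level 8: 5764801
Level 9: 823543
Level 10: 117649
Level 11: 16807
Level 12: 2401
Level 13: 343
Level 14: 49
Level 15: 7
Level 16: 1

The root is level 0 and the size-1 base case is level 16 (the tree spans levels 0 through 16, i.e. 17 levels counting the root), so the depth is the number of divisions: log_7(33232930569601) = 16

The recursion tree depth is log_7(33232930569601) = 16. At each level, the problem size is divided by 7, so it takes 16 divisions to reduce to a base case of size 1. The algorithm makes 3 recursive calls at each level.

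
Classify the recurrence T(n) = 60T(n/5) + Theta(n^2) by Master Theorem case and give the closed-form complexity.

Master Theorem for T(n) = 60T(n/5) + O(n^2):

a = 60, b = 5, c = 2
log_b(a) = log_5(60) = 2.5440

Case 1: c = 2 < log_5(60) = 2.5440
T(n) = O(n^(log_5 60))

For T(n) = 60T(n/5) + O(n^2): log_5(60) = 2.5440. This is Case 1 of the Master Theorem (c < log_b(a), work dominated by leaves), giving O(n^(log_5 60)).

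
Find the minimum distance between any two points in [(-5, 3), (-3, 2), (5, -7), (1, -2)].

Computing all pairwise distances among 4 points:

d((-5, 3), (-3, 2)) = 2.2361 <-- minimum
d((-5, 3), (5, -7)) = 14.1421
d((-5, 3), (1, -2)) = 7.8102
d((-3, 2), (5, -7)) = 12.0416
d((-3, 2), (1, -2)) = 5.6569
d((5, -7), (1, -2)) = 6.4031

Closest pair: (-5, 3) and (-3, 2) with distance 2.2361

The closest pair is (-5, 3) and (-3, 2) with Euclidean distance 2.2361. For 4 points, brute-force pairwise comparison is shown above. For large n, the divide-and-conquer algorithm (sort by x, recurse on halves, check the dividing strip) achieves O(n log n).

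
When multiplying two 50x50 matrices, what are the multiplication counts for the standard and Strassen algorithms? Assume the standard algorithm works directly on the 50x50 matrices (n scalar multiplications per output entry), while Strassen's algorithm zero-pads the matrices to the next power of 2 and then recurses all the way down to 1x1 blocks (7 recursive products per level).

Matrix multiplication for 50x50 matrices:

Strassen's algorithm requires power-of-2 dimensions. Pad 50x50 to 64x64 (next power of 2).

Standard algorithm: 50^3 = 125000 multiplications
Strassen's algorithm: 7^(log2(64)) = 7^6 = 117649 multiplications
Savings: 125000 - 117649 = 7351 multiplications

Standard: 125000 multiplications (50^3). Strassen: 117649 multiplications (7^6, after padding to 64x64). Strassen reduces 8 recursive multiplications to 7 at each level.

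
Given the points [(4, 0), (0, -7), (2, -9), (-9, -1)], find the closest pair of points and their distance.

Computing all pairwise distances among 4 points:

d((4, 0), (0, -7)) = 8.0623
d((4, 0), (2, -9)) = 9.2195
d((4, 0), (-9, -1)) = 13.0384
d((0, -7), (2, -9)) = 2.8284 <-- minimum
d((0, -7), (-9, -1)) = 10.8167
d((2, -9), (-9, -1)) = 13.6015

Closest pair: (0, -7) and (2, -9) with distance 2.8284

The closest pair is (0, -7) and (2, -9) with Euclidean distance 2.8284. For 4 points, brute-force pairwise comparison is shown above. For large n, the divide-and-conquer algorithm (sort by x, recurse on halves, check the dividing strip) achieves O(n log n).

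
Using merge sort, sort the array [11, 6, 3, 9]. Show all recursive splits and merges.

Merge sort trace:

Split: [11, 6, 3, 9] -> [11, 6] and [3, 9]
  Split: [11, 6] -> [11] and [6]
  Merge: [11] + [6] -> [6, 11]
  Split: [3, 9] -> [3] and [9]
  Merge: [3] + [9] -> [3, 9]
Merge: [6, 11] + [3, 9] -> [3, 6, 9, 11]

Final sorted array: [3, 6, 9, 11]

The merge sort proceeds by recursively splitting the array and merging sorted halves.
After all merges, the sorted array is [3, 6, 9, 11].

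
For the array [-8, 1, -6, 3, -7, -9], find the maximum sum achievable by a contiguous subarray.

Using Kadane's algorithm on [-8, 1, -6, 3, -7, -9]:

Scanning through the array:
Position 1 (value 1): max_ending_here = 1, max_so_far = 1
Position 2 (value -6): max_ending_here = -5, max_so_far = 1
Position 3 (value 3): max_ending_here = 3, max_so_far = 3
Position 4 (value -7): max_ending_here = -4, max_so_far = 3
Position 5 (value -9): max_ending_here = -9, max_so_far = 3

Maximum subarray: [3]
Maximum sum: 3

The maximum subarray is [3] with sum 3. This subarray runs from index 3 to index 3.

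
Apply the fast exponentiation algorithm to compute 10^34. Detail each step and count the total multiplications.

Computing 10^34 by squaring (build up from 10^1; each line after the first costs one multiplication):

10^1 = 10
10^2 = (10^1)^2 = 10^2 = 100
10^4 = (10^2)^2 = 100^2 = 10000
10^8 = (10^4)^2 = 10000^2 = 100000000
10^16 = (10^8)^2 = 100000000^2 = 10000000000000000
10^17 = 10 * 10^16 = 10 * 10000000000000000 = 100000000000000000
10^34 = (10^17)^2 = 100000000000000000^2 = 10000000000000000000000000000000000

Result: 10000000000000000000000000000000000
Multiplications needed: 6 (6 lines after 10^1)

10^34 = 10000000000000000000000000000000000. Using exponentiation by squaring, this requires 6 multiplications. The key idea: if the exponent is even, square the half-power; if odd, multiply by the base once.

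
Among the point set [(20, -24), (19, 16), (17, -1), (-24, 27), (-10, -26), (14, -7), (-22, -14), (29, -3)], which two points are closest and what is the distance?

Computing all pairwise distances among 8 points:

d((20, -24), (19, 16)) = 40.0125
d((20, -24), (17, -1)) = 23.1948
d((20, -24), (-24, 27)) = 67.3573
d((20, -24), (-10, -26)) = 30.0666
d((20, -24), (14, -7)) = 18.0278
d((20, -24), (-22, -14)) = 43.1741
d((20, -24), (29, -3)) = 22.8473
d((19, 16), (17, -1)) = 17.1172
d((19, 16), (-24, 27)) = 44.3847
d((19, 16), (-10, -26)) = 51.0392
d((19, 16), (14, -7)) = 23.5372
d((19, 16), (-22, -14)) = 50.8035
d((19, 16), (29, -3)) = 21.4709
d((17, -1), (-24, 27)) = 49.6488
d((17, -1), (-10, -26)) = 36.7967
d((17, -1), (14, -7)) = 6.7082 <-- minimum
d((17, -1), (-22, -14)) = 41.1096
d((17, -1), (29, -3)) = 12.1655
d((-24, 27), (-10, -26)) = 54.8179
d((-24, 27), (14, -7)) = 50.9902
d((-24, 27), (-22, -14)) = 41.0488
d((-24, 27), (29, -3)) = 60.9016
d((-10, -26), (14, -7)) = 30.6105
d((-10, -26), (-22, -14)) = 16.9706
d((-10, -26), (29, -3)) = 45.2769
d((14, -7), (-22, -14)) = 36.6742
d((14, -7), (29, -3)) = 15.5242
d((-22, -14), (29, -3)) = 52.1728

Closest pair: (17, -1) and (14, -7) with distance 6.7082

The closest pair is (17, -1) and (14, -7) with Euclidean distance 6.7082. For 8 points, brute-force pairwise comparison is shown above. For large n, the divide-and-conquer algorithm (sort by x, recurse on halves, check the dividing strip) achieves O(n log n).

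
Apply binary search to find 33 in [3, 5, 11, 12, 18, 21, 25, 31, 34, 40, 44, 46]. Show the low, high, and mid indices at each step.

Binary search for 33 in [3, 5, 11, 12, 18, 21, 25, 31, 34, 40, 44, 46]:

lo=0, hi=11, mid=5, arr[mid]=21 -> 21 < 33, search right half
lo=6, hi=11, mid=8, arr[mid]=34 -> 34 > 33, search left half
lo=6, hi=7, mid=6, arr[mid]=25 -> 25 < 33, search right half
lo=7, hi=7, mid=7, arr[mid]=31 -> 31 < 33, search right half
lo=8 > hi=7, target 33 not found

Binary search determines that 33 is not in the array after 4 comparisons. The search space was exhausted without finding the target.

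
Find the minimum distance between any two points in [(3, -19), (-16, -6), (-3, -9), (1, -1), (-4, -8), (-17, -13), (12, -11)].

Computing all pairwise distances among 7 points:

d((3, -19), (-16, -6)) = 23.0217
d((3, -19), (-3, -9)) = 11.6619
d((3, -19), (1, -1)) = 18.1108
d((3, -19), (-4, -8)) = 13.0384
d((3, -19), (-17, -13)) = 20.8806
d((3, -19), (12, -11)) = 12.0416
d((-16, -6), (-3, -9)) = 13.3417
d((-16, -6), (1, -1)) = 17.72
d((-16, -6), (-4, -8)) = 12.1655
d((-16, -6), (-17, -13)) = 7.0711
d((-16, -6), (12, -11)) = 28.4429
d((-3, -9), (1, -1)) = 8.9443
d((-3, -9), (-4, -8)) = 1.4142 <-- minimum
d((-3, -9), (-17, -13)) = 14.5602
d((-3, -9), (12, -11)) = 15.1327
d((1, -1), (-4, -8)) = 8.6023
d((1, -1), (-17, -13)) = 21.6333
d((1, -1), (12, -11)) = 14.8661
d((-4, -8), (-17, -13)) = 13.9284
d((-4, -8), (12, -11)) = 16.2788
d((-17, -13), (12, -11)) = 29.0689

Closest pair: (-3, -9) and (-4, -8) with distance 1.4142

The closest pair is (-3, -9) and (-4, -8) with Euclidean distance 1.4142. For 7 points, brute-force pairwise comparison is shown above. For large n, the divide-and-conquer algorithm (sort by x, recurse on halves, check the dividing strip) achieves O(n log n).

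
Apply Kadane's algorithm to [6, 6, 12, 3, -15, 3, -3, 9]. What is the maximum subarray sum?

Using Kadane's algorithm on [6, 6, 12, 3, -15, 3, -3, 9]:

Scanning through the array:
Position 1 (value 6): max_ending_here = 12, max_so_far = 12
Position 2 (value 12): max_ending_here = 24, max_so_far = 24
Position 3 (value 3): max_ending_here = 27, max_so_far = 27
Position 4 (value -15): max_ending_here = 12, max_so_far = 27
Position 5 (value 3): max_ending_here = 15, max_so_far = 27
Position 6 (value -3): max_ending_here = 12, max_so_far = 27
Position 7 (value 9): max_ending_here = 21, max_so_far = 27

Maximum subarray: [6, 6, 12, 3]
Maximum sum: 27

The maximum subarray is [6, 6, 12, 3] with sum 27. This subarray runs from index 0 to index 3.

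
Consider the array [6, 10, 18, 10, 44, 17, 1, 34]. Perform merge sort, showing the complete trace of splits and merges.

Merge sort trace:

Split: [6, 10, 18, 10, 44, 17, 1, 34] -> [6, 10, 18, 10] and [44, 17, 1, 34]
  Split: [6, 10, 18, 10] -> [6, 10] and [18, 10]
    Split: [6, 10] -> [6] and [10]
    Merge: [6] + [10] -> [6, 10]
    Split: [18, 10] -> [18] and [10]
    Merge: [18] + [10] -> [10, 18]
  Merge: [6, 10] + [10, 18] -> [6, 10, 10, 18]
  Split: [44, 17, 1, 34] -> [44, 17] and [1, 34]
    Split: [44, 17] -> [44] and [17]
    Merge: [44] + [17] -> [17, 44]
    Split: [1, 34] -> [1] and [34]
    Merge: [1] + [34] -> [1, 34]
  Merge: [17, 44] + [1, 34] -> [1, 17, 34, 44]
Merge: [6, 10, 10, 18] + [1, 17, 34, 44] -> [1, 6, 10, 10, 17, 18, 34, 44]

Final sorted array: [1, 6, 10, 10, 17, 18, 34, 44]

The merge sort proceeds by recursively splitting the array and merging sorted halves.
After all merges, the sorted array is [1, 6, 10, 10, 17, 18, 34, 44].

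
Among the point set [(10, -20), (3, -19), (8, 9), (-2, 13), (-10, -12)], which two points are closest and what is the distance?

Computing all pairwise distances among 5 points:

d((10, -20), (3, -19)) = 7.0711 <-- minimum
d((10, -20), (8, 9)) = 29.0689
d((10, -20), (-2, 13)) = 35.1141
d((10, -20), (-10, -12)) = 21.5407
d((3, -19), (8, 9)) = 28.4429
d((3, -19), (-2, 13)) = 32.3883
d((3, -19), (-10, -12)) = 14.7648
d((8, 9), (-2, 13)) = 10.7703
d((8, 9), (-10, -12)) = 27.6586
d((-2, 13), (-10, -12)) = 26.2488

Closest pair: (10, -20) and (3, -19) with distance 7.0711

The closest pair is (10, -20) and (3, -19) with Euclidean distance 7.0711. For 5 points, brute-force pairwise comparison is shown above. For large n, the divide-and-conquer algorithm (sort by x, recurse on halves, check the dividing strip) achieves O(n log n).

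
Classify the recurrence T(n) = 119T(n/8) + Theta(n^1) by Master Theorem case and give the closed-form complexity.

Master Theorem for T(n) = 119T(n/8) + O(n^1):

a = 119, b = 8, c = 1
log_b(a) = log_8(119) = 2.2983

Case 1: c = 1 < log_8(119) = 2.2983
T(n) = O(n^(log_8 119))

For T(n) = 119T(n/8) + O(n^1): log_8(119) = 2.2983. This is Case 1 of the Master Theorem (c < log_b(a), work dominated by leaves), giving O(n^(log_8 119)).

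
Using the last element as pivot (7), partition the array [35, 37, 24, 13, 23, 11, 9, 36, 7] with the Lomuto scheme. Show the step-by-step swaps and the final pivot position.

Lomuto partition with pivot = 7:

Initial array: [35, 37, 24, 13, 23, 11, 9, 36, 7]

arr[0]=35 > 7: no swap
arr[1]=37 > 7: no swap
arr[2]=24 > 7: no swap
arr[3]=13 > 7: no swap
arr[4]=23 > 7: no swap
arr[5]=11 > 7: no swap
arr[6]=9 > 7: no swap
arr[7]=36 > 7: no swap

Place pivot at position 0: [7, 37, 24, 13, 23, 11, 9, 36, 35]
Pivot position: 0

After partitioning with pivot 7, the array becomes [7, 37, 24, 13, 23, 11, 9, 36, 35]. The pivot is placed at index 0. All elements to the left of the pivot are <= 7, and all elements to the right are > 7.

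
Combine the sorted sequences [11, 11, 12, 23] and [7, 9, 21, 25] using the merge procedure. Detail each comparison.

Merging process:

Compare 11 vs 7: take 7 from right. Merged: [7]
Compare 11 vs 9: take 9 from right. Merged: [7, 9]
Compare 11 vs 21: take 11 from left. Merged: [7, 9, 11]
Compare 11 vs 21: take 11 from left. Merged: [7, 9, 11, 11]
Compare 12 vs 21: take 12 from left. Merged: [7, 9, 11, 11, 12]
Compare 23 vs 21: take 21 from right. Merged: [7, 9, 11, 11, 12, 21]
Compare 23 vs 25: take 23 from left. Merged: [7, 9, 11, 11, 12, 21, 23]
Append remaining from right: [25]. Merged: [7, 9, 11, 11, 12, 21, 23, 25]

Final merged array: [7, 9, 11, 11, 12, 21, 23, 25]
Total comparisons: 7

The merged array is [7, 9, 11, 11, 12, 21, 23, 25], requiring 7 comparisons. The merge step runs in O(n) time where n is the total number of elements.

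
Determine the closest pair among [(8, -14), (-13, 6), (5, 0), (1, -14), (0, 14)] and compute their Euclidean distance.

Computing all pairwise distances among 5 points:

d((8, -14), (-13, 6)) = 29.0
d((8, -14), (5, 0)) = 14.3178
d((8, -14), (1, -14)) = 7.0 <-- minimum
d((8, -14), (0, 14)) = 29.1204
d((-13, 6), (5, 0)) = 18.9737
d((-13, 6), (1, -14)) = 24.4131
d((-13, 6), (0, 14)) = 15.2643
d((5, 0), (1, -14)) = 14.5602
d((5, 0), (0, 14)) = 14.8661
d((1, -14), (0, 14)) = 28.0179

Closest pair: (8, -14) and (1, -14) with distance 7.0

The closest pair is (8, -14) and (1, -14) with Euclidean distance 7.0. For 5 points, brute-force pairwise comparison is shown above. For large n, the divide-and-conquer algorithm (sort by x, recurse on halves, check the dividing strip) achieves O(n log n).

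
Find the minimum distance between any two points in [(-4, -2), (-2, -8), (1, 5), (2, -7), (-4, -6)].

Computing all pairwise distances among 5 points:

d((-4, -2), (-2, -8)) = 6.3246
d((-4, -2), (1, 5)) = 8.6023
d((-4, -2), (2, -7)) = 7.8102
d((-4, -2), (-4, -6)) = 4.0
d((-2, -8), (1, 5)) = 13.3417
d((-2, -8), (2, -7)) = 4.1231
d((-2, -8), (-4, -6)) = 2.8284 <-- minimum
d((1, 5), (2, -7)) = 12.0416
d((1, 5), (-4, -6)) = 12.083
d((2, -7), (-4, -6)) = 6.0828

Closest pair: (-2, -8) and (-4, -6) with distance 2.8284

The closest pair is (-2, -8) and (-4, -6) with Euclidean distance 2.8284. For 5 points, brute-force pairwise comparison is shown above. For large n, the divide-and-conquer algorithm (sort by x, recurse on halves, check the dividing strip) achieves O(n log n).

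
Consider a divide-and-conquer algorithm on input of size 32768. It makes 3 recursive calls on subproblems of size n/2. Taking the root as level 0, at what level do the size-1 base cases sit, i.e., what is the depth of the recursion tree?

For divide and conquer with division factor 2:

Problem sizes at each level:
Level 0: 32768
Level 1: 16384
Level 2: 8192
Level 3: 4096
Level 4: 2048
Level 5: 1024
Level 6: 512
Level 7: 256
Level 8: 128
Level 9: 64
Level 10: 32
Level 11: 16
Level 12: 8
Level 13: 4
Level 14: 2
Level 15: 1

The root is level 0 and the size-1 base case is level 15 (the tree spans levels 0 through 15, i.e. 16 levels counting the root), so the depth is the number of divisions: log_2(32768) = 15

The recursion tree depth is log_2(32768) = 15. At each level, the problem size is divided by 2, so it takes 15 divisions to reduce to a base case of size 1. The algorithm makes 3 recursive calls at each level.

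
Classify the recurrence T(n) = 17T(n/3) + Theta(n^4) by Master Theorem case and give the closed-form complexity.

Master Theorem for T(n) = 17T(n/3) + O(n^4):

a = 17, b = 3, c = 4
log_b(a) = log_3(17) = 2.5789

Case 3: c = 4 > log_3(17) = 2.5789
T(n) = O(n^4) = O(n^4)

For T(n) = 17T(n/3) + O(n^4): log_3(17) = 2.5789. This is Case 3 of the Master Theorem (c > log_b(a), work dominated by root), giving O(n^4).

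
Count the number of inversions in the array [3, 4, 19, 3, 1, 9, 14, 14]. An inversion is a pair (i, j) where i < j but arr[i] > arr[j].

Finding inversions in [3, 4, 19, 3, 1, 9, 14, 14]:

(0, 4): arr[0]=3 > arr[4]=1
(1, 3): arr[1]=4 > arr[3]=3
(1, 4): arr[1]=4 > arr[4]=1
(2, 3): arr[2]=19 > arr[3]=3
(2, 4): arr[2]=19 > arr[4]=1
(2, 5): arr[2]=19 > arr[5]=9
(2, 6): arr[2]=19 > arr[6]=14
(2, 7): arr[2]=19 > arr[7]=14
(3, 4): arr[3]=3 > arr[4]=1

Total inversions: 9

The array has 9 inversion(s): (0,4), (1,3), (1,4), (2,3), (2,4), (2,5), (2,6), (2,7), (3,4). Each pair (i,j) satisfies i < j and arr[i] > arr[j].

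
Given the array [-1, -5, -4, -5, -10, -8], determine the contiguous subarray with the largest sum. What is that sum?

Using Kadane's algorithm on [-1, -5, -4, -5, -10, -8]:

Scanning through the array:
Position 1 (value -5): max_ending_here = -5, max_so_far = -1
Position 2 (value -4): max_ending_here = -4, max_so_far = -1
Position 3 (value -5): max_ending_here = -5, max_so_far = -1
Position 4 (value -10): max_ending_here = -10, max_so_far = -1
Position 5 (value -8): max_ending_here = -8, max_so_far = -1

Maximum subarray: [-1]
Maximum sum: -1

The maximum subarray is [-1] with sum -1. This subarray runs from index 0 to index 0.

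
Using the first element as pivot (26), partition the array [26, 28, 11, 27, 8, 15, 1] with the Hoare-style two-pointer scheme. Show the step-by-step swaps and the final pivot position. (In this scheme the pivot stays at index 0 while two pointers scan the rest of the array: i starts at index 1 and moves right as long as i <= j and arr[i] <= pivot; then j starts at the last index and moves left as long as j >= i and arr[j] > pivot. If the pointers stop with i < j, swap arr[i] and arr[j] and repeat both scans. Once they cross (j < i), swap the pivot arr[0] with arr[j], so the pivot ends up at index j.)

Hoare-style two-pointer partition with pivot = 26:

Initial array: [26, 28, 11, 27, 8, 15, 1]

Pointers start at i = 1, j = 6.
i stops at index 1 (arr[1]=28 > 26), j stops at index 6 (arr[6]=1 <= 26): swap arr[1] and arr[6], array becomes [26, 1, 11, 27, 8, 15, 28]
i stops at index 3 (arr[3]=27 > 26), j stops at index 5 (arr[5]=15 <= 26): swap arr[3] and arr[5], array becomes [26, 1, 11, 15, 8, 27, 28]
i ends at 5, j ends at 4: the pointers have crossed (j < i), so scanning stops.

Swap pivot arr[0] with arr[4] to place pivot at position 4: [8, 1, 11, 15, 26, 27, 28]
Pivot position: 4

After partitioning with pivot 26, the array becomes [8, 1, 11, 15, 26, 27, 28]. The pivot is placed at index 4. All elements to the left of the pivot are <= 26, and all elements to the right are > 26.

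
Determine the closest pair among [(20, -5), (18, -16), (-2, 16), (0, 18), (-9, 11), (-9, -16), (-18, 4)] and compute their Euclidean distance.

Computing all pairwise distances among 7 points:

d((20, -5), (18, -16)) = 11.1803
d((20, -5), (-2, 16)) = 30.4138
d((20, -5), (0, 18)) = 30.4795
d((20, -5), (-9, 11)) = 33.121
d((20, -5), (-9, -16)) = 31.0161
d((20, -5), (-18, 4)) = 39.0512
d((18, -16), (-2, 16)) = 37.7359
d((18, -16), (0, 18)) = 38.4708
d((18, -16), (-9, 11)) = 38.1838
d((18, -16), (-9, -16)) = 27.0
d((18, -16), (-18, 4)) = 41.1825
d((-2, 16), (0, 18)) = 2.8284 <-- minimum
d((-2, 16), (-9, 11)) = 8.6023
d((-2, 16), (-9, -16)) = 32.7567
d((-2, 16), (-18, 4)) = 20.0
d((0, 18), (-9, 11)) = 11.4018
d((0, 18), (-9, -16)) = 35.171
d((0, 18), (-18, 4)) = 22.8035
d((-9, 11), (-9, -16)) = 27.0
d((-9, 11), (-18, 4)) = 11.4018
d((-9, -16), (-18, 4)) = 21.9317

Closest pair: (-2, 16) and (0, 18) with distance 2.8284

The closest pair is (-2, 16) and (0, 18) with Euclidean distance 2.8284. For 7 points, brute-force pairwise comparison is shown above. For large n, the divide-and-conquer algorithm (sort by x, recurse on halves, check the dividing strip) achieves O(n log n).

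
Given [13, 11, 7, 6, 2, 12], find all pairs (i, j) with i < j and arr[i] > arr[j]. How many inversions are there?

Finding inversions in [13, 11, 7, 6, 2, 12]:

(0, 1): arr[0]=13 > arr[1]=11
(0, 2): arr[0]=13 > arr[2]=7
(0, 3): arr[0]=13 > arr[3]=6
(0, 4): arr[0]=13 > arr[4]=2
(0, 5): arr[0]=13 > arr[5]=12
(1, 2): arr[1]=11 > arr[2]=7
(1, 3): arr[1]=11 > arr[3]=6
(1, 4): arr[1]=11 > arr[4]=2
(2, 3): arr[2]=7 > arr[3]=6
(2, 4): arr[2]=7 > arr[4]=2
(3, 4): arr[3]=6 > arr[4]=2

Total inversions: 11

The array has 11 inversion(s): (0,1), (0,2), (0,3), (0,4), (0,5), (1,2), (1,3), (1,4), (2,3), (2,4), (3,4). Each pair (i,j) satisfies i < j and arr[i] > arr[j].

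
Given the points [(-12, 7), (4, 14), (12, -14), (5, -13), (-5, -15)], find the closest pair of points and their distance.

Computing all pairwise distances among 5 points:

d((-12, 7), (4, 14)) = 17.4642
d((-12, 7), (12, -14)) = 31.8904
d((-12, 7), (5, -13)) = 26.2488
d((-12, 7), (-5, -15)) = 23.0868
d((4, 14), (12, -14)) = 29.1204
d((4, 14), (5, -13)) = 27.0185
d((4, 14), (-5, -15)) = 30.3645
d((12, -14), (5, -13)) = 7.0711 <-- minimum
d((12, -14), (-5, -15)) = 17.0294
d((5, -13), (-5, -15)) = 10.198

Closest pair: (12, -14) and (5, -13) with distance 7.0711

The closest pair is (12, -14) and (5, -13) with Euclidean distance 7.0711. For 5 points, brute-force pairwise comparison is shown above. For large n, the divide-and-conquer algorithm (sort by x, recurse on halves, check the dividing strip) achieves O(n log n).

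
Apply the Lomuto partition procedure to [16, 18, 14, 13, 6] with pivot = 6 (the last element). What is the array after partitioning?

Lomuto partition with pivot = 6:

Initial array: [16, 18, 14, 13, 6]

arr[0]=16 > 6: no swap
arr[1]=18 > 6: no swap
arr[2]=14 > 6: no swap
arr[3]=13 > 6: no swap

Place pivot at position 0: [6, 18, 14, 13, 16]
Pivot position: 0

After partitioning with pivot 6, the array becomes [6, 18, 14, 13, 16]. The pivot is placed at index 0. All elements to the left of the pivot are <= 6, and all elements to the right are > 6.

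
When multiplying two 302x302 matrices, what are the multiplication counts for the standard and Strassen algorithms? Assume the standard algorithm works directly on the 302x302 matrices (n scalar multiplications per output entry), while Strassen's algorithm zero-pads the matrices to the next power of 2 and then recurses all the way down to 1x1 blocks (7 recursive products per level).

Matrix multiplication for 302x302 matrices:

Strassen's algorithm requires power-of-2 dimensions. Pad 302x302 to 512x512 (next power of 2).

Standard algorithm: 302^3 = 27543608 multiplications
Strassen's algorithm: 7^(log2(512)) = 7^9 = 40353607 multiplications
Difference: 27543608 - 40353607 = -12809999 (Strassen uses MORE here due to padding overhead — for small or just-over-power-of-2 n, padding can outweigh the per-level savings)

Standard: 27543608 multiplications (302^3). Strassen: 40353607 multiplications (7^9, after padding to 512x512). Strassen reduces 8 recursive multiplications to 7 at each level.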